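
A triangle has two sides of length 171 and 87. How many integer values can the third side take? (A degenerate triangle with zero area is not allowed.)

173

The triangle inequality gives |171 − 87| < c < 171 + 87, i.e. 84 < c < 258.
So c can be any integer from 85 to 257: 173 values.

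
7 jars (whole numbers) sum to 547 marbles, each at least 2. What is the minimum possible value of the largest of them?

Some value must be at least ⌈547/7⌉ = 79, since 7 × 78 = 546 < 547.
Equality holds with 1 value of 79 and 6 values of 78.

79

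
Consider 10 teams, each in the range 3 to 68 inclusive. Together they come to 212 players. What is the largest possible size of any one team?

To make one team as large as possible, make the other 9 as small as possible.
The other 9 contribute at least 9 × 3 = 27, leaving at most 212 − 27 = 185.
But each team is capped at 68, so the maximum is 68.
Achievable: one at 68 and the other 9 totalling 144, which fits since 9 × 3 ≤ 144 ≤ 9 × 68.

68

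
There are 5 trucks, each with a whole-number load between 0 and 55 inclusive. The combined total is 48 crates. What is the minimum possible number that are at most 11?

1

Each value above 11 is at least 12, contributing at least 12 − 0 = 12 above the floor 0.
The sum exceeds the floor total 0 by 48, so at most ⌊48/12⌋ = 4 exceed 11, and at least 1 are ≤ 11.
Exactly 1 works: 1 value at 0 and 4 at 12 total 48.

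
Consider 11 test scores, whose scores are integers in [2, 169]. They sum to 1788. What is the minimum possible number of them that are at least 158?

If only k of them are at least 158, the other 11 − k are at most 157, so the total is at most k·169 + (11 − k)·157.
This must reach 1788, so k·169 + (11 − k)·157 ≥ 1788, giving k ≥ 6.
Exactly 6 works: 6 values at 169 and 5 at 157 total 1799; lower one of the high values by 11 (still ≥ 158) to hit 1788.

6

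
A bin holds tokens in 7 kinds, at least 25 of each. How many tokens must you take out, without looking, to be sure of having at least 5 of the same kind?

In the worst case you draw 4 of each of the 7 kinds: 7 × 4 = 28.
One more forces 5 of some kind, so 28 + 1 = 29.

29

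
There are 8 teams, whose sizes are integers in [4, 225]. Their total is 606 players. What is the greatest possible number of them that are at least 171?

3

With k values at 171 or above and the rest at least 4, the sum is at least 32 + 167k.
Since the sum is 606, we need 167k ≤ 574, i.e. k ≤ 3.
k = 3 is achieved by 3 values at 171 and 5 at 4, total 533; add 73 to one value (staying below 171) to reach 606.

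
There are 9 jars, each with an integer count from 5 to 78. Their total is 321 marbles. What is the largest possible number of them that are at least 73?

4

With k values at 73 or above and the rest at least 5, the sum is at least 45 + 68k.
Since the sum is 321, we need 68k ≤ 276, i.e. k ≤ 4.
k = 4 is achieved by 4 values at 73 and 5 at 5, total 317; add 4 to one value (staying below 73) to reach 321.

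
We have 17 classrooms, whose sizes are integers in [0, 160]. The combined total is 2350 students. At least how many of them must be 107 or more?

11

If only k of them are at least 107, the other 17 − k are at most 106, so the total is at most k·160 + (17 − k)·106.
This must reach 2350, so k·160 + (17 − k)·106 ≥ 2350, giving k ≥ 11.
Exactly 11 works: 11 values at 160 and 6 at 106 total 2396; lower one of the high values by 46 (still ≥ 107) to hit 2350.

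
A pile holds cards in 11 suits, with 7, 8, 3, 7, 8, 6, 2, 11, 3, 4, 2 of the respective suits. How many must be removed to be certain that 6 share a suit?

45

In the worst case you take as many as possible of each suit without reaching 6: 5 + 5 + 3 + 5 + 5 + 5 + 2 + 5 + 3 + 4 + 2 = 44.
The next one must give 6 of some suit, so 44 + 1 = 45.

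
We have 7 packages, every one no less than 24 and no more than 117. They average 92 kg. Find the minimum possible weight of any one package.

24

To make one package as small as possible, make the other 6 as large as possible.
The total is 7 × 92 = 644.
The other 6 can take up 6 × 117 = 702 ≥ 644 − 24, so one package can sit at its floor of 24.
Achievable: one at 24 and the other 6 totalling 620, which fits since 6 × 24 ≤ 620 ≤ 6 × 117.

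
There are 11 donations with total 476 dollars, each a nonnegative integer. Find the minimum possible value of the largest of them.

44

Some value must be at least ⌈476/11⌉ = 44, since 11 × 43 = 473 < 476.
Equality holds with 3 values of 44 and 8 values of 43.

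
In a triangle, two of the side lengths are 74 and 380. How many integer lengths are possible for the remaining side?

The triangle inequality gives |74 − 380| < c < 74 + 380, i.e. 306 < c < 454.
So c can be any integer from 307 to 453: 147 values.

147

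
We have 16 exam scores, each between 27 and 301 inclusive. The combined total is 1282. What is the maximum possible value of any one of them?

301

To make one score as large as possible, make the other 15 as small as possible.
The other 15 contribute at least 15 × 27 = 405, leaving at most 1282 − 405 = 877.
But each score is capped at 301, so the maximum is 301.
Achievable: one at 301 and the other 15 totalling 981, which fits since 15 × 27 ≤ 981 ≤ 15 × 301.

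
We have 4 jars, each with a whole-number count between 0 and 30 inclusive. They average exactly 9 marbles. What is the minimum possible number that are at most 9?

The total is 4 × 9 = 36.
Each value above 9 is at least 10, contributing at least 10 − 0 = 10 above the floor 0.
The sum exceeds the floor total 0 by 36, so at most ⌊36/10⌋ = 3 exceed 9, and at least 1 are ≤ 9.
Exactly 1 works: 1 value at 0 and 3 at 10 total 30; raise one of the low values by 6 (still ≤ 9) to hit 36.

1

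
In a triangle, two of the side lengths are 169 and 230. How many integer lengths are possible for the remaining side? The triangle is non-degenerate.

337

The triangle inequality gives |169 − 230| < c < 169 + 230, i.e. 61 < c < 399.
So c can be any integer from 62 to 398: 337 values.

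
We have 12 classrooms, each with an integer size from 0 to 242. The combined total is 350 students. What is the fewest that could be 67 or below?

Let j be the number exceeding 67. Then the total is ≥ 68·j + 0·(12 − j) = 0 + 68j.
So 68j ≤ 350 and j ≤ 5; hence at least 12 − 5 = 7 are ≤ 67.
Exactly 7 works: 7 values at 0 and 5 at 68 total 340; raise one of the low values by 10 (still ≤ 67) to hit 350.

7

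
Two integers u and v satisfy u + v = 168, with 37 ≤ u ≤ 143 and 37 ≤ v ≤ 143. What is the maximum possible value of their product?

7056

uv = u(168 − u) is maximized when u is as near 168/2 as the bounds allow.
Taking u = 84 and v = 84 (both in [37, 143]) gives uv = 7056.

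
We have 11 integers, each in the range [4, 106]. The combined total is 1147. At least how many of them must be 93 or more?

Suppose at most 11 − j of them reach 93; then j values are ≤ 92 and the rest ≤ 106.
The total is then ≤ 92·j + 106·(11 − j) = 1166 − 14j. For this to be ≥ 1147 we need j ≤ 1, so at least 11 − 1 = 10 must reach 93.
Exactly 10 works: 10 values at 106 and 1 at 92 total 1152; lower one of the high values by 5 (still ≥ 93) to hit 1147.

10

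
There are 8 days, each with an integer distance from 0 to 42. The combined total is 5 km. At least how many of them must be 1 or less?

Let j be the number exceeding 1. Then the total is ≥ 2·j + 0·(8 − j) = 0 + 2j.
So 2j ≤ 5 and j ≤ 2; hence at least 8 − 2 = 6 are ≤ 1.
Exactly 6 works: 6 values at 0 and 2 at 2 total 4; raise one of the low values by 1 (still ≤ 1) to hit 5.

6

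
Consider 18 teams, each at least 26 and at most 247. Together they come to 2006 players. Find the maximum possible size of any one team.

247

Maximizing one value means minimizing the remaining 17.
The other 17 contribute at least 17 × 26 = 442, leaving at most 2006 − 442 = 1564.
But each team is capped at 247, so the maximum is 247.
Achievable: one at 247 and the other 17 totalling 1759, which fits since 17 × 26 ≤ 1759 ≤ 17 × 247.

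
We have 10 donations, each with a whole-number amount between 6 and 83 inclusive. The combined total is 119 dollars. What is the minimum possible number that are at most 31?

8

Each value above 31 is at least 32, contributing at least 32 − 6 = 26 above the floor 6.
The sum exceeds the floor total 60 by 59, so at most ⌊59/26⌋ = 2 exceed 31, and at least 8 are ≤ 31.
Exactly 8 works: 8 values at 6 and 2 at 32 total 112; raise one of the low values by 7 (still ≤ 31) to hit 119.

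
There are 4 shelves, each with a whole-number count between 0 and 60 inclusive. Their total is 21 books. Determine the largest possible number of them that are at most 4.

Suppose k of them are at most 4. Those contribute at most 4 each and the rest at most 60 each.
So the total is at most 4k + 60(4 − k) = 240 − 56k. This must still be ≥ 21, so k ≤ 3.
k = 3 is achieved by 3 values at 4 and 1 at 60, total 72; lower one of the 60's by 51 (still > 4) to reach 21.

3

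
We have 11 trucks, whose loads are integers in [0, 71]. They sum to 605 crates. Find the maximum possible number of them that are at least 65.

9

Suppose k of them are at least 65. Those contribute at least 65 each and the other 11 − k at least 0 each.
So the total is at least 65k + 0(11 − k) = 0 + 65k. This must be ≤ 605, giving k ≤ 9.
k = 9 is achieved by 9 values at 65 and 2 at 0, total 585; add 20 to one value (staying below 65) to reach 605.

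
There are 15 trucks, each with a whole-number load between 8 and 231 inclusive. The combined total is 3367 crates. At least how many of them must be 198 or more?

13

Suppose at most 15 − j of them reach 198; then j values are ≤ 197 and the rest ≤ 231.
The total is then ≤ 197·j + 231·(15 − j) = 3465 − 34j. For this to be ≥ 3367 we need j ≤ 2, so at least 15 − 2 = 13 must reach 198.
Exactly 13 works: 13 values at 231 and 2 at 197 total 3397; lower one of the high values by 30 (still ≥ 198) to hit 3367.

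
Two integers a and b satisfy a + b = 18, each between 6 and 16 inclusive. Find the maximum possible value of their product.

81

ab = a(18 − a) is maximized when a is as near 18/2 as the bounds allow.
Taking a = 9 and b = 9 (both in [6, 16]) gives ab = 81.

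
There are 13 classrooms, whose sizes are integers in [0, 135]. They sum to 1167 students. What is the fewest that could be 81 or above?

3

Each value short of 81 is at most 80, costing at least 135 − 80 = 55 against the maximum total of 1755.
We can afford to lose at most 1755 − 1167 = 588, so at most ⌊588/55⌋ = 10 fall short, and at least 3 are ≥ 81.
Exactly 3 works: 3 values at 135 and 10 at 80 total 1205; lower one of the high values by 38 (still ≥ 81) to hit 1167.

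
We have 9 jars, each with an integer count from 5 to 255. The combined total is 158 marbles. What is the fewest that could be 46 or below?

Each value above 46 is at least 47, contributing at least 47 − 5 = 42 above the floor 5.
The sum exceeds the floor total 45 by 113, so at most ⌊113/42⌋ = 2 exceed 46, and at least 7 are ≤ 46.
Exactly 7 works: 7 values at 5 and 2 at 47 total 129; raise one of the low values by 29 (still ≤ 46) to hit 158.

7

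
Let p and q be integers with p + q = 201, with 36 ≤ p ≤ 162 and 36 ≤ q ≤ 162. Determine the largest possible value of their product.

pq = p(201 − p) is maximized when p is as near 201/2 as the bounds allow.
Taking p = 100 and q = 101 (both in [36, 162]) gives pq = 10100.

10100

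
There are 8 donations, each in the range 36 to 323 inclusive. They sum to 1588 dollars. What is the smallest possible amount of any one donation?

36

Minimizing one value means maximizing the remaining 7.
The other 7 can take up 7 × 323 = 2261 ≥ 1588 − 36, so one donation can sit at its floor of 36.
Achievable: one at 36 and the other 7 totalling 1552, which fits since 7 × 36 ≤ 1552 ≤ 7 × 323.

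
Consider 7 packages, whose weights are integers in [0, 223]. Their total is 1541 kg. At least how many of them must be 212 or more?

6

If only k of them are at least 212, the other 7 − k are at most 211, so the total is at most k·223 + (7 − k)·211.
This must reach 1541, so k·223 + (7 − k)·211 ≥ 1541, giving k ≥ 6.
Exactly 6 works: 6 values at 223 and 1 at 211 total 1549; lower one of the high values by 8 (still ≥ 212) to hit 1541.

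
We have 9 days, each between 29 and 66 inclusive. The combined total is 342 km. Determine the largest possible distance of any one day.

66

To make one day as large as possible, make the other 8 as small as possible.
The other 8 contribute at least 8 × 29 = 232, leaving at most 342 − 232 = 110.
But each day is capped at 66, so the maximum is 66.
Achievable: one at 66 and the other 8 totalling 276, which fits since 8 × 29 ≤ 276 ≤ 8 × 66.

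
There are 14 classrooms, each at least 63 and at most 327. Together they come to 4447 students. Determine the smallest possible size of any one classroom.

Minimizing one value means maximizing the remaining 13.
The other 13 contribute at most 13 × 327 = 4251, leaving at least 4447 − 4251 = 196.
Since 196 ≥ 63, this is achievable: one at 196 and 13 at 327.

196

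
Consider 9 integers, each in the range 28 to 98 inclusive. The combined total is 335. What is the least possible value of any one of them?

28

Minimizing one value means maximizing the remaining 8.
The other 8 can take up 8 × 98 = 784 ≥ 335 − 28, so one integer can sit at its floor of 28.
Achievable: one at 28 and the other 8 totalling 307, which fits since 8 × 28 ≤ 307 ≤ 8 × 98.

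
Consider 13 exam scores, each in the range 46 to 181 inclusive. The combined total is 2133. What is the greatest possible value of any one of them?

Maximizing one value means minimizing the remaining 12.
The other 12 contribute at least 12 × 46 = 552, leaving at most 2133 − 552 = 1581.
But each score is capped at 181, so the maximum is 181.
Achievable: one at 181 and the other 12 totalling 1952, which fits since 12 × 46 ≤ 1952 ≤ 12 × 181.

181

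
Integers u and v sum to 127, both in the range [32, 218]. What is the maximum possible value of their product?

4032

With u + v fixed, uv peaks when the two are closest together.
Taking u = 63 and v = 64 (both in [32, 218]) gives uv = 4032.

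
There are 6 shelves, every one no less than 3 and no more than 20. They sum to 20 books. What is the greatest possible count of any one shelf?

5

To make one shelf as large as possible, make the other 5 as small as possible.
The other 5 contribute at least 5 × 3 = 15, leaving at most 20 − 15 = 5.
Since 5 ≤ 20, this is achievable: one at 5 and 5 at 3.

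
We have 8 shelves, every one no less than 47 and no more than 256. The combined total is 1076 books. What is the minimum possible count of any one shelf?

47

To make one shelf as small as possible, make the other 7 as large as possible.
The other 7 can take up 7 × 256 = 1792 ≥ 1076 − 47, so one shelf can sit at its floor of 47.
Achievable: one at 47 and the other 7 totalling 1029, which fits since 7 × 47 ≤ 1029 ≤ 7 × 256.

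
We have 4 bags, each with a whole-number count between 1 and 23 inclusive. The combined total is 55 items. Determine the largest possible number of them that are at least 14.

3

With k values at 14 or above and the rest at least 1, the sum is at least 4 + 13k.
Since the sum is 55, we need 13k ≤ 51, i.e. k ≤ 3.
k = 3 is achieved by 3 values at 14 and 1 at 1, total 43; add 12 to one value (staying below 14) to reach 55.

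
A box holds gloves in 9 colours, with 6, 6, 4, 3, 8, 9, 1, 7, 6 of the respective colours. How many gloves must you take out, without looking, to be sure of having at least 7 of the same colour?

In the worst case you take as many as possible of each colour without reaching 7: 6 + 6 + 4 + 3 + 6 + 6 + 1 + 6 + 6 = 44.
The next one must give 7 of some colour, so 44 + 1 = 45.

45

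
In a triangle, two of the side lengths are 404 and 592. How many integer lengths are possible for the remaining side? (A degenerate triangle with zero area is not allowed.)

The triangle inequality gives |404 − 592| < c < 404 + 592, i.e. 188 < c < 996.
So c can be any integer from 189 to 995: 807 values.

807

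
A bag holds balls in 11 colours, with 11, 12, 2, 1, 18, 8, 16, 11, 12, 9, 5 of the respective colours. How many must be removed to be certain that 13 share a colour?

In the worst case you take as many as possible of each colour without reaching 13: 11 + 12 + 2 + 1 + 12 + 8 + 12 + 11 + 12 + 9 + 5 = 95.
The next one must give 13 of some colour, so 95 + 1 = 96.

96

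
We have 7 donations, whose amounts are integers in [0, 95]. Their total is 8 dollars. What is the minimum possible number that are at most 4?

6

If only k of them are at most 4, the other 7 − k are at least 5, so the total is at least (7 − k)·5 + k·0.
This is ≤ 8, so (7 − k)·5 + 0k ≤ 8, which gives k ≥ 6.
Exactly 6 works: 6 values at 0 and 1 at 5 total 5; raise one of the low values by 3 (still ≤ 4) to hit 8.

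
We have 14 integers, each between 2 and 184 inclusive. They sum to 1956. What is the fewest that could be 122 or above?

5

Each value short of 122 is at most 121, costing at least 184 − 121 = 63 against the maximum total of 2576.
We can afford to lose at most 2576 − 1956 = 620, so at most ⌊620/63⌋ = 9 fall short, and at least 5 are ≥ 122.
Exactly 5 works: 5 values at 184 and 9 at 121 total 2009; lower one of the high values by 53 (still ≥ 122) to hit 1956.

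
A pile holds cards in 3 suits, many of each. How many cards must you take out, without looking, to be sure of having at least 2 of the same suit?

In the worst case you draw 1 of each of the 3 suits: 3 × 1 = 3.
One more forces 2 of some suit, so 3 + 1 = 4.

4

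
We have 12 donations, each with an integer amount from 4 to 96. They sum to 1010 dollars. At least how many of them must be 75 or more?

If only k of them are at least 75, the other 12 − k are at most 74, so the total is at most k·96 + (12 − k)·74.
This must reach 1010, so k·96 + (12 − k)·74 ≥ 1010, giving k ≥ 6.
Exactly 6 works: 6 values at 96 and 6 at 74 total 1020; lower one of the high values by 10 (still ≥ 75) to hit 1010.

6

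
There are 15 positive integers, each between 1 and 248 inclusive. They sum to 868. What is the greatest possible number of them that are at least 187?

4

If k of the values are ≥ 187, the total is ≥ 187k + 1(15 − k).
Setting 187k + 1(15 − k) ≤ 868 gives 186k ≤ 853, so k ≤ 4.
k = 4 is achieved by 4 values at 187 and 11 at 1, total 759; add 109 to one value (staying below 187) to reach 868.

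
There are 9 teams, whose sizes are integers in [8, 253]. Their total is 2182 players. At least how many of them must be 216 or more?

If only k of them are at least 216, the other 9 − k are at most 215, so the total is at most k·253 + (9 − k)·215.
This must reach 2182, so k·253 + (9 − k)·215 ≥ 2182, giving k ≥ 7.
Exactly 7 works: 7 values at 253 and 2 at 215 total 2201; lower one of the high values by 19 (still ≥ 216) to hit 2182.

7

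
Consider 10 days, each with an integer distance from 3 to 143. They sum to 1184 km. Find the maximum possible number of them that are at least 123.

9

With k values at 123 or above and the rest at least 3, the sum is at least 30 + 120k.
Since the sum is 1184, we need 120k ≤ 1154, i.e. k ≤ 9.
k = 9 is achieved by 9 values at 123 and 1 at 3, total 1110; add 74 to one value (staying below 123) to reach 1184.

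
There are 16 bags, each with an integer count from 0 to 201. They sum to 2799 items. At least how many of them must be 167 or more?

Suppose at most 16 − j of them reach 167; then j values are ≤ 166 and the rest ≤ 201.
The total is then ≤ 166·j + 201·(16 − j) = 3216 − 35j. For this to be ≥ 2799 we need j ≤ 11, so at least 16 − 11 = 5 must reach 167.
Exactly 5 works: 5 values at 201 and 11 at 166 total 2831; lower one of the high values by 32 (still ≥ 167) to hit 2799.

5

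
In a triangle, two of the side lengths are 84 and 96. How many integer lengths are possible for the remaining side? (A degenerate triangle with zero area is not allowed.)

167

The triangle inequality gives |84 − 96| < c < 84 + 96, i.e. 12 < c < 180.
So c can be any integer from 13 to 179: 167 values.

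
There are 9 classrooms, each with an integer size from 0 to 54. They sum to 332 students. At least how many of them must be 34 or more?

2

Suppose at most 9 − j of them reach 34; then j values are ≤ 33 and the rest ≤ 54.
The total is then ≤ 33·j + 54·(9 − j) = 486 − 21j. For this to be ≥ 332 we need j ≤ 7, so at least 9 − 7 = 2 must reach 34.
Exactly 2 works: 2 values at 54 and 7 at 33 total 339; lower one of the high values by 7 (still ≥ 34) to hit 332.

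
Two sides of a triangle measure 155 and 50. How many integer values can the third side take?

The triangle inequality gives |155 − 50| < c < 155 + 50, i.e. 105 < c < 205.
So c can be any integer from 106 to 204: 99 values.

99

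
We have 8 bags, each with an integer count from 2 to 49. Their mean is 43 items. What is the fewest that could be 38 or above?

4

The total is 8 × 43 = 344.
Each value short of 38 is at most 37, costing at least 49 − 37 = 12 against the maximum total of 392.
We can afford to lose at most 392 − 344 = 48, so at most ⌊48/12⌋ = 4 fall short, and at least 4 are ≥ 38.
Exactly 4 works: 4 values at 49 and 4 at 37 total 344.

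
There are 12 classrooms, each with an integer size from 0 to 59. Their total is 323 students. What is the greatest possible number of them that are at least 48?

Suppose k of them are at least 48. Those contribute at least 48 each and the other 12 − k at least 0 each.
So the total is at least 48k + 0(12 − k) = 0 + 48k. This must be ≤ 323, giving k ≤ 6.
k = 6 is achieved by 6 values at 48 and 6 at 0, total 288; add 35 to one value (staying below 48) to reach 323.

6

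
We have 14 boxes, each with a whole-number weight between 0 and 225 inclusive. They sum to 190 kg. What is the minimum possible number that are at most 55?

11

Each value above 55 is at least 56, contributing at least 56 − 0 = 56 above the floor 0.
The sum exceeds the floor total 0 by 190, so at most ⌊190/56⌋ = 3 exceed 55, and at least 11 are ≤ 55.
Exactly 11 works: 11 values at 0 and 3 at 56 total 168; raise one of the low values by 22 (still ≤ 55) to hit 190.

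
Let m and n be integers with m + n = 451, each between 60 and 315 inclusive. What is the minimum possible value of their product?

For a fixed sum, mn is smallest when m and n are as far apart as possible.
The extreme feasible split is m = 136, n = 315, giving mn = 42840.

42840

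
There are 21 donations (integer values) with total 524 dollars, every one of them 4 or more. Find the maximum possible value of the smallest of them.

24

The average is 524/21 < 25, so some value is ≤ 24.
Achievable: 1 of them at 24 and 20 at 25 total 524.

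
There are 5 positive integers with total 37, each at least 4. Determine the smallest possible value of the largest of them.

Some value must be at least ⌈37/5⌉ = 8, since 5 × 7 = 35 < 37.
Taking 3 copies of 7 and 2 copies of 8 gives exactly 37, so 8 is attained.

8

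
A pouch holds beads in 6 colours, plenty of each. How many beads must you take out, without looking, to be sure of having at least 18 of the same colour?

103

In the worst case you draw 17 of each of the 6 colours: 6 × 17 = 102.
One more forces 18 of some colour, so 102 + 1 = 103.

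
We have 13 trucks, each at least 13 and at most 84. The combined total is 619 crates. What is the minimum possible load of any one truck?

To make one truck as small as possible, make the other 12 as large as possible.
The other 12 can take up 12 × 84 = 1008 ≥ 619 − 13, so one truck can sit at its floor of 13.
Achievable: one at 13 and the other 12 totalling 606, which fits since 12 × 13 ≤ 606 ≤ 12 × 84.

13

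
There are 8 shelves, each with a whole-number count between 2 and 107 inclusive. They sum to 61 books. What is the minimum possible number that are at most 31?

If only k of them are at most 31, the other 8 − k are at least 32, so the total is at least (8 − k)·32 + k·2.
This is ≤ 61, so (8 − k)·32 + 2k ≤ 61, which gives k ≥ 7.
Exactly 7 works: 7 values at 2 and 1 at 32 total 46; raise one of the low values by 15 (still ≤ 31) to hit 61.

7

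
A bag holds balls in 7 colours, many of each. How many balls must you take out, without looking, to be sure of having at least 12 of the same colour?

You could draw 11 of every colour without reaching 12 of any — 77 in all.
One more forces 12 of some colour, so 77 + 1 = 78.

78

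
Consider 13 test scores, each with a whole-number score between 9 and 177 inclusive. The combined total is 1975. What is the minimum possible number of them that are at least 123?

Each value short of 123 is at most 122, costing at least 177 − 122 = 55 against the maximum total of 2301.
We can afford to lose at most 2301 − 1975 = 326, so at most ⌊326/55⌋ = 5 fall short, and at least 8 are ≥ 123.
Exactly 8 works: 8 values at 177 and 5 at 122 total 2026; lower one of the high values by 51 (still ≥ 123) to hit 1975.

8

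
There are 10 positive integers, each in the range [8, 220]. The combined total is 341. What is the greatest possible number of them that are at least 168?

1

With k values at 168 or above and the rest at least 8, the sum is at least 80 + 160k.
Since the sum is 341, we need 160k ≤ 261, i.e. k ≤ 1.
k = 1 is achieved by 1 value at 168 and 9 at 8, total 240; add 101 to one value (staying below 168) to reach 341.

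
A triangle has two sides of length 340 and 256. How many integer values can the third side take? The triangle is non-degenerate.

The triangle inequality gives |340 − 256| < c < 340 + 256, i.e. 84 < c < 596.
So c can be any integer from 85 to 595: 511 values.

511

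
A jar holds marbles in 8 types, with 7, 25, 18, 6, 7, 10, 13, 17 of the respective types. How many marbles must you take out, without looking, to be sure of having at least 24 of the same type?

102

In the worst case you take as many as possible of each type without reaching 24: 7 + 23 + 18 + 6 + 7 + 10 + 13 + 17 = 101.
The next one must give 24 of some type, so 101 + 1 = 102.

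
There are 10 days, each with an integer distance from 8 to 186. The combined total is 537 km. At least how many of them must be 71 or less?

3

If only k of them are at most 71, the other 10 − k are at least 72, so the total is at least (10 − k)·72 + k·8.
This is ≤ 537, so (10 − k)·72 + 8k ≤ 537, which gives k ≥ 3.
Exactly 3 works: 3 values at 8 and 7 at 72 total 528; raise one of the low values by 9 (still ≤ 71) to hit 537.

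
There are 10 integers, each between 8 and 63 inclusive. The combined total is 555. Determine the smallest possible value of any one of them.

To make one integer as small as possible, make the other 9 as large as possible.
The other 9 can take up 9 × 63 = 567 ≥ 555 − 8, so one integer can sit at its floor of 8.
Achievable: one at 8 and the other 9 totalling 547, which fits since 9 × 8 ≤ 547 ≤ 9 × 63.

8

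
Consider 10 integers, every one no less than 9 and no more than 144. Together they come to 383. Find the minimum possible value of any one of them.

Minimizing one value means maximizing the remaining 9.
The other 9 can take up 9 × 144 = 1296 ≥ 383 − 9, so one integer can sit at its floor of 9.
Achievable: one at 9 and the other 9 totalling 374, which fits since 9 × 9 ≤ 374 ≤ 9 × 144.

9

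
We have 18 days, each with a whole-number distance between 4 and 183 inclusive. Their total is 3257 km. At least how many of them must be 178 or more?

Suppose at most 18 − j of them reach 178; then j values are ≤ 177 and the rest ≤ 183.
The total is then ≤ 177·j + 183·(18 − j) = 3294 − 6j. For this to be ≥ 3257 we need j ≤ 6, so at least 18 − 6 = 12 must reach 178.
Exactly 12 works: 12 values at 183 and 6 at 177 total 3258; lower one of the high values by 1 (still ≥ 178) to hit 3257.

12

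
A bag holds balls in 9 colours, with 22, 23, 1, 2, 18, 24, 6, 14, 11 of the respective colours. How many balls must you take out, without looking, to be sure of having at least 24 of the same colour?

In the worst case you take as many as possible of each colour without reaching 24: 22 + 23 + 1 + 2 + 18 + 23 + 6 + 14 + 11 = 120.
The next one must give 24 of some colour, so 120 + 1 = 121.

121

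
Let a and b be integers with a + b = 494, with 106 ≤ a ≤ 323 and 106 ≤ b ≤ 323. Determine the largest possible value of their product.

61009

ab = a(494 − a) is maximized when a is as near 494/2 as the bounds allow.
Taking a = 247 and b = 247 (both in [106, 323]) gives ab = 61009.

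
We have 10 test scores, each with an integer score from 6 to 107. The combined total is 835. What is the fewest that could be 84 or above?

1

Each value short of 84 is at most 83, costing at least 107 − 83 = 24 against the maximum total of 1070.
We can afford to lose at most 1070 − 835 = 235, so at most ⌊235/24⌋ = 9 fall short, and at least 1 are ≥ 84.
Exactly 1 works: 1 value at 107 and 9 at 83 total 854; lower one of the high values by 19 (still ≥ 84) to hit 835.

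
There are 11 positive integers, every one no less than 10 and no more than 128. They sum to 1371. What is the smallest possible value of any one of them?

91

Minimizing one value means maximizing the remaining 10.
The other 10 contribute at most 10 × 128 = 1280, leaving at least 1371 − 1280 = 91.
Since 91 ≥ 10, this is achievable: one at 91 and 10 at 128.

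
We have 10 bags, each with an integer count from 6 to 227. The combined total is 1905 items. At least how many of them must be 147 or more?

6

Suppose at most 10 − j of them reach 147; then j values are ≤ 146 and the rest ≤ 227.
The total is then ≤ 146·j + 227·(10 − j) = 2270 − 81j. For this to be ≥ 1905 we need j ≤ 4, so at least 10 − 4 = 6 must reach 147.
Exactly 6 works: 6 values at 227 and 4 at 146 total 1946; lower one of the high values by 41 (still ≥ 147) to hit 1905.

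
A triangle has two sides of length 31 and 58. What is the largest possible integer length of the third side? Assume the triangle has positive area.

The third side must be less than 31 + 58 = 89.
The largest integer below 89 is 88.

88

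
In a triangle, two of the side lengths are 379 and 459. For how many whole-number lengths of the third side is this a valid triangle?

757

The triangle inequality gives |379 − 459| < c < 379 + 459, i.e. 80 < c < 838.
So c can be any integer from 81 to 837: 757 values.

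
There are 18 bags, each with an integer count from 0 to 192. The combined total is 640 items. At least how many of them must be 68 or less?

Let j be the number exceeding 68. Then the total is ≥ 69·j + 0·(18 − j) = 0 + 69j.
So 69j ≤ 640 and j ≤ 9; hence at least 18 − 9 = 9 are ≤ 68.
Exactly 9 works: 9 values at 0 and 9 at 69 total 621; raise one of the low values by 19 (still ≤ 68) to hit 640.

9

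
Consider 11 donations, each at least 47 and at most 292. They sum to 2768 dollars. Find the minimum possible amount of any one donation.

47

Minimizing one value means maximizing the remaining 10.
The other 10 can take up 10 × 292 = 2920 ≥ 2768 − 47, so one donation can sit at its floor of 47.
Achievable: one at 47 and the other 10 totalling 2721, which fits since 10 × 47 ≤ 2721 ≤ 10 × 292.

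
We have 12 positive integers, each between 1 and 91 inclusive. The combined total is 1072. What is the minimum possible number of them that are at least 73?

11

Each value short of 73 is at most 72, costing at least 91 − 72 = 19 against the maximum total of 1092.
We can afford to lose at most 1092 − 1072 = 20, so at most ⌊20/19⌋ = 1 fall short, and at least 11 are ≥ 73.
Exactly 11 works: 11 values at 91 and 1 at 72 total 1073; lower one of the high values by 1 (still ≥ 73) to hit 1072.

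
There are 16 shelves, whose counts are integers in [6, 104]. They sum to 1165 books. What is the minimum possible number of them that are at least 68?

Each value short of 68 is at most 67, costing at least 104 − 67 = 37 against the maximum total of 1664.
We can afford to lose at most 1664 − 1165 = 499, so at most ⌊499/37⌋ = 13 fall short, and at least 3 are ≥ 68.
Exactly 3 works: 3 values at 104 and 13 at 67 total 1183; lower one of the high values by 18 (still ≥ 68) to hit 1165.

3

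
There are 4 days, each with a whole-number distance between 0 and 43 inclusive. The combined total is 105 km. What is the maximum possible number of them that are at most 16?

2

Suppose k of them are at most 16. Those contribute at most 16 each and the rest at most 43 each.
So the total is at most 16k + 43(4 − k) = 172 − 27k. This must still be ≥ 105, so k ≤ 2.
k = 2 is achieved by 2 values at 16 and 2 at 43, total 118; lower one of the 43's by 13 (still > 16) to reach 105.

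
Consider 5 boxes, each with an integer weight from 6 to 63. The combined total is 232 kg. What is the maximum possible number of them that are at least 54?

With k values at 54 or above and the rest at least 6, the sum is at least 30 + 48k.
Since the sum is 232, we need 48k ≤ 202, i.e. k ≤ 4.
k = 4 is achieved by 4 values at 54 and 1 at 6, total 222; add 10 to one value (staying below 54) to reach 232.

4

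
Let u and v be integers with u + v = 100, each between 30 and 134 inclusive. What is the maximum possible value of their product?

uv = u(100 − u) is maximized when u is as near 100/2 as the bounds allow.
Taking u = 50 and v = 50 (both in [30, 134]) gives uv = 2500.

2500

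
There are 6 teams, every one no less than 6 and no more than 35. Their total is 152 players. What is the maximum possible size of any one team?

To make one team as large as possible, make the other 5 as small as possible.
The other 5 contribute at least 5 × 6 = 30, leaving at most 152 − 30 = 122.
But each team is capped at 35, so the maximum is 35.
Achievable: one at 35 and the other 5 totalling 117, which fits since 5 × 6 ≤ 117 ≤ 5 × 35.

35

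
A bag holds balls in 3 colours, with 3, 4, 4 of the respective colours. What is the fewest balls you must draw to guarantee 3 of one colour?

7

In the worst case you take as many as possible of each colour without reaching 3: 2 + 2 + 2 = 6.
The next one must give 3 of some colour, so 6 + 1 = 7.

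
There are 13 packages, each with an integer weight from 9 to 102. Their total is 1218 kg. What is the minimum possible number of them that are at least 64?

Suppose at most 13 − j of them reach 64; then j values are ≤ 63 and the rest ≤ 102.
The total is then ≤ 63·j + 102·(13 − j) = 1326 − 39j. For this to be ≥ 1218 we need j ≤ 2, so at least 13 − 2 = 11 must reach 64.
Exactly 11 works: 11 values at 102 and 2 at 63 total 1248; lower one of the high values by 30 (still ≥ 64) to hit 1218.

11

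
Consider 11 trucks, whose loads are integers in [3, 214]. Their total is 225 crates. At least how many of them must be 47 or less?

Let j be the number exceeding 47. Then the total is ≥ 48·j + 3·(11 − j) = 33 + 45j.
So 45j ≤ 192 and j ≤ 4; hence at least 11 − 4 = 7 are ≤ 47.
Exactly 7 works: 7 values at 3 and 4 at 48 total 213; raise one of the low values by 12 (still ≤ 47) to hit 225.

7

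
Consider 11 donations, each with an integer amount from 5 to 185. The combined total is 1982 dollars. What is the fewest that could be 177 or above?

Each value short of 177 is at most 176, costing at least 185 − 176 = 9 against the maximum total of 2035.
We can afford to lose at most 2035 − 1982 = 53, so at most ⌊53/9⌋ = 5 fall short, and at least 6 are ≥ 177.
Exactly 6 works: 6 values at 185 and 5 at 176 total 1990; lower one of the high values by 8 (still ≥ 177) to hit 1982.

6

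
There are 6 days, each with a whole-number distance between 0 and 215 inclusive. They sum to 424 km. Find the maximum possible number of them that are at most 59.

Each value at 59 or below falls at least 215 − 59 = 156 short of the ceiling 215.
The ceiling total is 6 × 215 = 1290, and we need 424, so at most ⌊(1290 − 424)/156⌋ = 5 can be that low.
k = 5 is achieved by 5 values at 59 and 1 at 215, total 510; lower one of the 215's by 86 (still > 59) to reach 424.

5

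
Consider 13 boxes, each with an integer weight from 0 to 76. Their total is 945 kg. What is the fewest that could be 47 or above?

12

Suppose at most 13 − j of them reach 47; then j values are ≤ 46 and the rest ≤ 76.
The total is then ≤ 46·j + 76·(13 − j) = 988 − 30j. For this to be ≥ 945 we need j ≤ 1, so at least 13 − 1 = 12 must reach 47.
Exactly 12 works: 12 values at 76 and 1 at 46 total 958; lower one of the high values by 13 (still ≥ 47) to hit 945.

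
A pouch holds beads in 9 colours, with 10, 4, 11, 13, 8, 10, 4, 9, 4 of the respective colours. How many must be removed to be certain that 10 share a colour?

66

In the worst case you take as many as possible of each colour without reaching 10: 9 + 4 + 9 + 9 + 8 + 9 + 4 + 9 + 4 = 65.
The next one must give 10 of some colour, so 65 + 1 = 66.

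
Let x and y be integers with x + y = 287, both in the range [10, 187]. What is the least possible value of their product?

For a fixed sum, xy is smallest when x and y are as far apart as possible.
The extreme feasible split is x = 100, y = 187, giving xy = 18700.

18700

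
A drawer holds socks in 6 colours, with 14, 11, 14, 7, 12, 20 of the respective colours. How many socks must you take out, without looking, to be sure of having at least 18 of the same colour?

In the worst case you take as many as possible of each colour without reaching 18: 14 + 11 + 14 + 7 + 12 + 17 = 75.
The next one must give 18 of some colour, so 75 + 1 = 76.

76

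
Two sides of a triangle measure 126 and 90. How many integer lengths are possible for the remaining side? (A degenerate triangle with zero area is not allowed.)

179

The triangle inequality gives |126 − 90| < c < 126 + 90, i.e. 36 < c < 216.
So c can be any integer from 37 to 215: 179 values.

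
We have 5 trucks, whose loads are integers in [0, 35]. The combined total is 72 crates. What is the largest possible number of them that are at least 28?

2

With k values at 28 or above and the rest at least 0, the sum is at least 0 + 28k.
Since the sum is 72, we need 28k ≤ 72, i.e. k ≤ 2.
k = 2 is achieved by 2 values at 28 and 3 at 0, total 56; add 16 to one value (staying below 28) to reach 72.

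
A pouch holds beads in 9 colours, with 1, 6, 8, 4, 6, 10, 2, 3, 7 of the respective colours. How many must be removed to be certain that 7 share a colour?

41

In the worst case you take as many as possible of each colour without reaching 7: 1 + 6 + 6 + 4 + 6 + 6 + 2 + 3 + 6 = 40.
The next one must give 7 of some colour, so 40 + 1 = 41.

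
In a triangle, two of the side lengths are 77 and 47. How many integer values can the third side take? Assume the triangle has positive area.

93

The triangle inequality gives |77 − 47| < c < 77 + 47, i.e. 30 < c < 124.
So c can be any integer from 31 to 123: 93 values.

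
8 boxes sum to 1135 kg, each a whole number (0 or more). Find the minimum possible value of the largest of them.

The average is 1135/8 > 141, so not all 8 can be 141 or less; the largest is ≥ 142.
Taking 1 copy of 141 and 7 copies of 142 gives exactly 1135, so 142 is attained.

142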